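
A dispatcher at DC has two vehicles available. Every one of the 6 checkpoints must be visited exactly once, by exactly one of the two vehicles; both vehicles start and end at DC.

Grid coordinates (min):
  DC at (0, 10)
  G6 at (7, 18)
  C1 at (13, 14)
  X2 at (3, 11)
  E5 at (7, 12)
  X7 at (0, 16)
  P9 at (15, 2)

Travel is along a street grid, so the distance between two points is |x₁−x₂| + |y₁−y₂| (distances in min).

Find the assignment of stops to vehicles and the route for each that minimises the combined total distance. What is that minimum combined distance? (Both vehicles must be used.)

Minimum combined distance: 74 min.

Try each way of splitting the stops between the two vehicles (each non-empty) and, for each split, find the best tour for each vehicle:
  {G6} + {C1, X2, E5, X7, P9}: 30 + 62 = 92
  {C1} + {G6, X2, E5, X7, P9}: 34 + 64 = 98
  {G6, C1} + {X2, E5, X7, P9}: 42 + 60 = 102
  {X2} + {G6, C1, E5, X7, P9}: 8 + 66 = 74
  {G6, X2} + {C1, E5, X7, P9}: 30 + 62 = 92
  {C1, X2} + {G6, E5, X7, P9}: 34 + 62 = 96
  … (31 splits in total)
Best: vehicle 1 DC → X2 → DC = 8; vehicle 2 DC → E5 → P9 → C1 → G6 → X7 → DC = 66; combined 74.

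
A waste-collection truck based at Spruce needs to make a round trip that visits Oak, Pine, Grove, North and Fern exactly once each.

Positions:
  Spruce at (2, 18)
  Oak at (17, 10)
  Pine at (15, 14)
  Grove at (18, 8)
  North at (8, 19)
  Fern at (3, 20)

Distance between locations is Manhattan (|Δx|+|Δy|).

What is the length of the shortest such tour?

Minimum total distance: 56.

There are 60 distinct closed tours to check (reversals are equivalent).
Spruce-Oak-Pine-Grove-North-Fern-Spruce: 23+6+9+21+6+3 = 68
Spruce-Oak-Pine-Grove-Fern-North-Spruce: 23+6+9+27+6+7 = 78
Spruce-Oak-Pine-North-Grove-Fern-Spruce: 23+6+12+21+27+3 = 92
Spruce-Oak-Pine-North-Fern-Grove-Spruce: 23+6+12+6+27+26 = 100
Spruce-Oak-Pine-Fern-Grove-North-Spruce: 23+6+18+27+21+7 = 102
Spruce-Oak-Pine-Fern-North-Grove-Spruce: 23+6+18+6+21+26 = 100
Spruce-Oak-Grove-Pine-North-Fern-Spruce: 23+3+9+12+6+3 = 56
Spruce-Oak-Grove-Pine-Fern-North-Spruce: 23+3+9+18+6+7 = 66
Spruce-Oak-Grove-North-Pine-Fern-Spruce: 23+3+21+12+18+3 = 80
Spruce-Oak-Grove-North-Fern-Pine-Spruce: 23+3+21+6+18+17 = 88
Spruce-Oak-Grove-Fern-Pine-North-Spruce: 23+3+27+18+12+7 = 90
Spruce-Oak-Grove-Fern-North-Pine-Spruce: 23+3+27+6+12+17 = 88
Spruce-Oak-North-Pine-Grove-Fern-Spruce: 23+18+12+9+27+3 = 92
Spruce-Oak-North-Pine-Fern-Grove-Spruce: 23+18+12+18+27+26 = 124
… (46 more)
The minimum is 56.
One optimal route: Spruce → Oak → Grove → Pine → North → Fern → Spruce (or its reverse).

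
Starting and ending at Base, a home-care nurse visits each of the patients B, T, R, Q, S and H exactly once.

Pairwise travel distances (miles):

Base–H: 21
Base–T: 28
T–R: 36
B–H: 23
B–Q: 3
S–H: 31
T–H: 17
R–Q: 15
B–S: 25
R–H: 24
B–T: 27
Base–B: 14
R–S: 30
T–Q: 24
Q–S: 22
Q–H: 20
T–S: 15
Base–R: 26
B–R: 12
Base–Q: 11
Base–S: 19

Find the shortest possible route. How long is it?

Shortest round trip = 101 miles.

There are 360 distinct closed tours to check (reversals are equivalent).
Base-B-T-R-Q-S-H-Base: 14+27+36+15+22+31+21 = 166
Base-B-T-R-Q-H-S-Base: 14+27+36+15+20+31+19 = 162
Base-B-T-R-S-Q-H-Base: 14+27+36+30+22+20+21 = 170
Base-B-T-R-S-H-Q-Base: 14+27+36+30+31+20+11 = 169
Base-B-T-R-H-Q-S-Base: 14+27+36+24+20+22+19 = 162
Base-B-T-R-H-S-Q-Base: 14+27+36+24+31+22+11 = 165
Base-B-T-Q-R-S-H-Base: 14+27+24+15+30+31+21 = 162
Base-B-T-Q-R-H-S-Base: 14+27+24+15+24+31+19 = 154
… (352 more)
Base-Q-B-R-H-T-S-Base: 11+3+12+24+17+15+19 = 101  ← best
The minimum is 101.
One optimal route: Base → Q → B → R → H → T → S → Base (or its reverse).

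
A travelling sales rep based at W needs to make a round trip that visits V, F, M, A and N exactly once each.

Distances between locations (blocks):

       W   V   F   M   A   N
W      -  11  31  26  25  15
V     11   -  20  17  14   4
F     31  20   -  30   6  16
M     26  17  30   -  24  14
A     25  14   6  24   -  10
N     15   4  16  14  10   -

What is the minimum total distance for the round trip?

With 5 stops there are 5!/2 = 60 distinct round trips (a route and its reverse cost the same).
W → V → F → M → A → N → W: 11+20+30+24+10+15 = 110
W → V → F → M → N → A → W: 11+20+30+14+10+25 = 110
W → V → F → A → M → N → W: 11+20+6+24+14+15 = 90
W → V → F → A → N → M → W: 11+20+6+10+14+26 = 87
W → V → F → N → M → A → W: 11+20+16+14+24+25 = 110
W → V → F → N → A → M → W: 11+20+16+10+24+26 = 107
W → V → M → F → A → N → W: 11+17+30+6+10+15 = 89
W → V → M → F → N → A → W: 11+17+30+16+10+25 = 109
W → V → M → A → F → N → W: 11+17+24+6+16+15 = 89
W → V → M → A → N → F → W: 11+17+24+10+16+31 = 109
W → V → M → N → F → A → W: 11+17+14+16+6+25 = 89
W → V → M → N → A → F → W: 11+17+14+10+6+31 = 89
W → V → A → F → M → N → W: 11+14+6+30+14+15 = 90
W → V → A → F → N → M → W: 11+14+6+16+14+26 = 87
… (46 more)
The minimum is 87.
One optimal route: W → V → F → A → N → M → W (or its reverse).

87 blocks — the shortest possible round trip.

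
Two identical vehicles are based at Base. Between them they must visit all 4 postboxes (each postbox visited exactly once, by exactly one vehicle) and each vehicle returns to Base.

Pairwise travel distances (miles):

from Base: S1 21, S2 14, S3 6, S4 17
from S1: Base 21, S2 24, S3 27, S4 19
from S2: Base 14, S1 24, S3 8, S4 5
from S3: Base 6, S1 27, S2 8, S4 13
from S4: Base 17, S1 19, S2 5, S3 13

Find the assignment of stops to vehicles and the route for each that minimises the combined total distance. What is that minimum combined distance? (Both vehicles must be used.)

There are 2^3 − 1 = 7 ways to divide the 4 stops into two non-empty groups. For each, the best each vehicle can do is its own shortest tour through its group:
  {S1} + {S2, S3, S4}: 42 + 36 = 78
  {S2} + {S1, S3, S4}: 28 + 59 = 87
  {S1, S2} + {S3, S4}: 59 + 36 = 95
  {S3} + {S1, S2, S4}: 12 + 59 = 71
  {S1, S3} + {S2, S4}: 54 + 36 = 90
  {S2, S3} + {S1, S4}: 28 + 57 = 85
  … (7 splits in total)
Best: vehicle 1 Base → S3 → Base = 12; vehicle 2 Base → S1 → S4 → S2 → Base = 59; combined 71.

Minimum combined distance: 71 miles.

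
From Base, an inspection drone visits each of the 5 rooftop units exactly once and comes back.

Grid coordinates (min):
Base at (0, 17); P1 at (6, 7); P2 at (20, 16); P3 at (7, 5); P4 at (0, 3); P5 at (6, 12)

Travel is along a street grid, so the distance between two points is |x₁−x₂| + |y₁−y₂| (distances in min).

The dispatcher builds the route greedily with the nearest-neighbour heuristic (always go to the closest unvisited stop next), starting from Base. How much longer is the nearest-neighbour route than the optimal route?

Base: P5=11, P4=14, P1=16, P3=19, P2=21 ⇒ P5
P5: P1=5, P3=8, P4=15, P2=18 ⇒ P1
P1: P3=3, P4=10, P2=23 ⇒ P3
P3: P4=9, P2=24 ⇒ P4
P4: P2=33 ⇒ P2
NN route Base → P5 → P1 → P3 → P4 → P2 → Base costs 82.
Optimal: Base → P2 → P5 → P1 → P3 → P4 → Base costs 70 (by enumerating all 60 distinct tours).
Excess = 82 − 70 = 12.

12 min longer than the optimal tour.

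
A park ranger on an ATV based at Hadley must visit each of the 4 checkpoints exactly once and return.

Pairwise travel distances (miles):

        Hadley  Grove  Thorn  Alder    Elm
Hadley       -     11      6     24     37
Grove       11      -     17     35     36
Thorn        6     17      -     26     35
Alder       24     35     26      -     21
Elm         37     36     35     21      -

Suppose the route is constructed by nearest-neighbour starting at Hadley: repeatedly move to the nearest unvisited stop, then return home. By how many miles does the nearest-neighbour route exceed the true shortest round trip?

16 miles longer than the optimal tour.

Hadley: Thorn=6, Grove=11, Alder=24, Elm=37 ⇒ Thorn
Thorn: Grove=17, Alder=26, Elm=35 ⇒ Grove
Grove: Alder=35, Elm=36 ⇒ Alder
Alder: Elm=21 ⇒ Elm
NN route Hadley → Thorn → Grove → Alder → Elm → Hadley costs 116.
Optimal: Hadley → Grove → Elm → Alder → Thorn → Hadley costs 100 (by enumerating all 12 distinct tours).
Excess = 116 − 100 = 16.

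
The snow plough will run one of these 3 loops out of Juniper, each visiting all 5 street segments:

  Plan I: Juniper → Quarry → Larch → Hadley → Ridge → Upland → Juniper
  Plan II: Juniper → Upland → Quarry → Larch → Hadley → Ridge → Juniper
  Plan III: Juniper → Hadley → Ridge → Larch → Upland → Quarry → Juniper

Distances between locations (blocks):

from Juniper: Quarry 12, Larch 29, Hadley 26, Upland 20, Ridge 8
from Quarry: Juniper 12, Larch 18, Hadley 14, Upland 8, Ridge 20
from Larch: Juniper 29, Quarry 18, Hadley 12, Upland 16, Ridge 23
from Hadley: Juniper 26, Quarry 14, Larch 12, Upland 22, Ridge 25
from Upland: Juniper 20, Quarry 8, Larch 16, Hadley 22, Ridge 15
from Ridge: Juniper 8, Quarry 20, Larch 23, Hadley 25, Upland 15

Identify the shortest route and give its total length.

Plan I: 12 + 18 + 12 + 25 + 15 + 20 = 102
Plan II: 20 + 8 + 18 + 12 + 25 + 8 = 91
Plan III: 26 + 25 + 23 + 16 + 8 + 12 = 110

Shortest is Plan II, total 91 blocks.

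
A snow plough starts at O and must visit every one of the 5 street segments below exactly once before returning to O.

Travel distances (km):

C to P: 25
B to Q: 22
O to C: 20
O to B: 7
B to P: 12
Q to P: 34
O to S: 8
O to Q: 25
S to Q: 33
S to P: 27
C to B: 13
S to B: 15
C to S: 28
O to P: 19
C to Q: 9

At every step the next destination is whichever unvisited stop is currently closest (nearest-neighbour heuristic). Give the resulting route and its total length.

O → [B:7 / S:8 / P:19 / C:20 / Q:25] → B (7)
B → [P:12 / C:13 / S:15 / Q:22] → P (12)
P → [C:25 / S:27 / Q:34] → C (25)
C → [Q:9 / S:28] → Q (9)
Q → [S:33] → S (33)
Return S→O: 8.
Total = 7 + 12 + 25 + 9 + 33 + 8 = 94.

Total distance 94 km via the nearest-neighbour route O → B → P → C → Q → S → O.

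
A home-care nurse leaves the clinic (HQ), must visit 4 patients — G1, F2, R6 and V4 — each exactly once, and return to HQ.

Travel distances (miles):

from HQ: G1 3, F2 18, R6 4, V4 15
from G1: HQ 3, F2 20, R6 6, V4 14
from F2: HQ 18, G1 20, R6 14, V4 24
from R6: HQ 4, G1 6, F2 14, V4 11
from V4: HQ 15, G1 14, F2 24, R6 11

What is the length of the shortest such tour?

59 miles — the shortest possible round trip.

There are 12 distinct closed tours to check (reversals are equivalent).
HQ→G1→F2→R6→V4→HQ: 3+20+14+11+15 = 63
HQ→G1→F2→V4→R6→HQ: 3+20+24+11+4 = 62
HQ→G1→R6→F2→V4→HQ: 3+6+14+24+15 = 62
HQ→G1→R6→V4→F2→HQ: 3+6+11+24+18 = 62
HQ→G1→V4→F2→R6→HQ: 3+14+24+14+4 = 59
HQ→G1→V4→R6→F2→HQ: 3+14+11+14+18 = 60
HQ→F2→G1→R6→V4→HQ: 18+20+6+11+15 = 70
HQ→F2→G1→V4→R6→HQ: 18+20+14+11+4 = 67
HQ→F2→R6→G1→V4→HQ: 18+14+6+14+15 = 67
HQ→F2→V4→G1→R6→HQ: 18+24+14+6+4 = 66
HQ→R6→G1→F2→V4→HQ: 4+6+20+24+15 = 69
HQ→R6→F2→G1→V4→HQ: 4+14+20+14+15 = 67
The minimum is 59.
One optimal route: HQ → G1 → V4 → F2 → R6 → HQ (or its reverse).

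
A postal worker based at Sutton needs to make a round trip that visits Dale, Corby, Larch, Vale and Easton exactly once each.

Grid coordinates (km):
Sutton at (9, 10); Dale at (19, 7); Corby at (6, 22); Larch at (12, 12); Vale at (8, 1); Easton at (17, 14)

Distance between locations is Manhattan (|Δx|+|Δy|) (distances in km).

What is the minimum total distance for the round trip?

74 km — the shortest possible round trip.

With 5 stops there are 5!/2 = 60 distinct round trips (a route and its reverse cost the same).
Sutton→Dale→Corby→Larch→Vale→Easton→Sutton: 13+28+16+15+22+12 = 106
Sutton→Dale→Corby→Larch→Easton→Vale→Sutton: 13+28+16+7+22+10 = 96
Sutton→Dale→Corby→Vale→Larch→Easton→Sutton: 13+28+23+15+7+12 = 98
Sutton→Dale→Corby→Vale→Easton→Larch→Sutton: 13+28+23+22+7+5 = 98
Sutton→Dale→Corby→Easton→Larch→Vale→Sutton: 13+28+19+7+15+10 = 92
Sutton→Dale→Corby→Easton→Vale→Larch→Sutton: 13+28+19+22+15+5 = 102
Sutton→Dale→Larch→Corby→Vale→Easton→Sutton: 13+12+16+23+22+12 = 98
Sutton→Dale→Larch→Corby→Easton→Vale→Sutton: 13+12+16+19+22+10 = 92
Sutton→Dale→Larch→Vale→Corby→Easton→Sutton: 13+12+15+23+19+12 = 94
Sutton→Dale→Larch→Vale→Easton→Corby→Sutton: 13+12+15+22+19+15 = 96
Sutton→Dale→Larch→Easton→Corby→Vale→Sutton: 13+12+7+19+23+10 = 84
Sutton→Dale→Larch→Easton→Vale→Corby→Sutton: 13+12+7+22+23+15 = 92
Sutton→Dale→Vale→Corby→Larch→Easton→Sutton: 13+17+23+16+7+12 = 88
Sutton→Dale→Vale→Corby→Easton→Larch→Sutton: 13+17+23+19+7+5 = 84
… (46 more)
Sutton→Corby→Larch→Easton→Dale→Vale→Sutton: 15+16+7+9+17+10 = 74  ← best
The minimum is 74.
One optimal route: Sutton → Corby → Larch → Easton → Dale → Vale → Sutton (or its reverse).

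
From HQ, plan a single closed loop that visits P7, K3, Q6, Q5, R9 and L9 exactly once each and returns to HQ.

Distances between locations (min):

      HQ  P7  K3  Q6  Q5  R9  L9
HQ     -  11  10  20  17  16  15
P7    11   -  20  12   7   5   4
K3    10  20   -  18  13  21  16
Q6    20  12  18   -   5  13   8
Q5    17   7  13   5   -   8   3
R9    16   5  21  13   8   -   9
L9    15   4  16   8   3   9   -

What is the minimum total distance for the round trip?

With 6 stops there are 6!/2 = 360 distinct round trips (a route and its reverse cost the same).
HQ → P7 → K3 → Q6 → Q5 → R9 → L9 → HQ: 11+20+18+5+8+9+15 = 86
HQ → P7 → K3 → Q6 → Q5 → L9 → R9 → HQ: 11+20+18+5+3+9+16 = 82
HQ → P7 → K3 → Q6 → R9 → Q5 → L9 → HQ: 11+20+18+13+8+3+15 = 88
HQ → P7 → K3 → Q6 → R9 → L9 → Q5 → HQ: 11+20+18+13+9+3+17 = 91
HQ → P7 → K3 → Q6 → L9 → Q5 → R9 → HQ: 11+20+18+8+3+8+16 = 84
HQ → P7 → K3 → Q6 → L9 → R9 → Q5 → HQ: 11+20+18+8+9+8+17 = 91
HQ → P7 → K3 → Q5 → Q6 → R9 → L9 → HQ: 11+20+13+5+13+9+15 = 86
HQ → P7 → K3 → Q5 → Q6 → L9 → R9 → HQ: 11+20+13+5+8+9+16 = 82
… (352 more)
HQ → P7 → R9 → L9 → Q6 → Q5 → K3 → HQ: 11+5+9+8+5+13+10 = 61  ← best
The minimum is 61.
One optimal route: HQ → P7 → R9 → L9 → Q6 → Q5 → K3 → HQ (or its reverse).

Shortest round trip = 61 min.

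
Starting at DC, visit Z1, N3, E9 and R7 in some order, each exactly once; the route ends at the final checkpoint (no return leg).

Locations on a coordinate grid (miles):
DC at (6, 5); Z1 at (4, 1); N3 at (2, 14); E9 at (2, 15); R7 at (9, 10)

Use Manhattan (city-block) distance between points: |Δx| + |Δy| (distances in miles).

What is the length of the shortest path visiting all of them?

Shortest open route: 32 miles.

There are 4! = 24 possible orderings.
DC→Z1→N3→E9→R7: 6+15+1+12 = 34
DC→Z1→N3→R7→E9: 6+15+11+12 = 44
DC→Z1→E9→N3→R7: 6+16+1+11 = 34
DC→Z1→E9→R7→N3: 6+16+12+11 = 45
DC→Z1→R7→N3→E9: 6+14+11+1 = 32
DC→Z1→R7→E9→N3: 6+14+12+1 = 33
DC→N3→Z1→E9→R7: 13+15+16+12 = 56
DC→N3→Z1→R7→E9: 13+15+14+12 = 54
DC→N3→E9→Z1→R7: 13+1+16+14 = 44
DC→N3→E9→R7→Z1: 13+1+12+14 = 40
DC→N3→R7→Z1→E9: 13+11+14+16 = 54
DC→N3→R7→E9→Z1: 13+11+12+16 = 52
DC→E9→Z1→N3→R7: 14+16+15+11 = 56
DC→E9→Z1→R7→N3: 14+16+14+11 = 55
… (10 more)
The minimum is 32.
One shortest path: DC → Z1 → R7 → N3 → E9.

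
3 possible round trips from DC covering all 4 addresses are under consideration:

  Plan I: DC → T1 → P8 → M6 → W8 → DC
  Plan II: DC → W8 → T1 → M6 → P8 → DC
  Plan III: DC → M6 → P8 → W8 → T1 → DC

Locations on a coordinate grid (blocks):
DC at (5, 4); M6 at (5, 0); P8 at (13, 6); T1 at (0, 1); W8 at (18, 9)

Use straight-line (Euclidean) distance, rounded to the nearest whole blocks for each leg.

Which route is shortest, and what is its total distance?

Plan I: 6 + 14 + 10 + 16 + 14 = 60
Plan II: 14 + 20 + 5 + 10 + 8 = 57
Plan III: 4 + 10 + 6 + 20 + 6 = 46

46 blocks — Plan III is the shortest.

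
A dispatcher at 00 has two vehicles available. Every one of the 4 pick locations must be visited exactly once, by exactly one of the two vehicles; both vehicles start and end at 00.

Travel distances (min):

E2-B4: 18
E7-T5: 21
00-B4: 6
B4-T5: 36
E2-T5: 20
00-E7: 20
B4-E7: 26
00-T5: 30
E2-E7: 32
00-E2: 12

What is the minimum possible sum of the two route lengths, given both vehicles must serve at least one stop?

Check every non-empty split of the stops between the two vehicles; for each half take its own optimal tour:
  {E2} + {B4, E7, T5}: 24 + 83 = 107
  {B4} + {E2, E7, T5}: 12 + 73 = 85
  {E2, B4} + {E7, T5}: 36 + 71 = 107
  {E7} + {E2, B4, T5}: 40 + 74 = 114
  {E2, E7} + {B4, T5}: 64 + 72 = 136
  {B4, E7} + {E2, T5}: 52 + 62 = 114
  … (7 splits in total)
Best: vehicle 1 00 → B4 → 00 = 12; vehicle 2 00 → E2 → T5 → E7 → 00 = 73; combined 85.

85 min — the smallest possible combined total.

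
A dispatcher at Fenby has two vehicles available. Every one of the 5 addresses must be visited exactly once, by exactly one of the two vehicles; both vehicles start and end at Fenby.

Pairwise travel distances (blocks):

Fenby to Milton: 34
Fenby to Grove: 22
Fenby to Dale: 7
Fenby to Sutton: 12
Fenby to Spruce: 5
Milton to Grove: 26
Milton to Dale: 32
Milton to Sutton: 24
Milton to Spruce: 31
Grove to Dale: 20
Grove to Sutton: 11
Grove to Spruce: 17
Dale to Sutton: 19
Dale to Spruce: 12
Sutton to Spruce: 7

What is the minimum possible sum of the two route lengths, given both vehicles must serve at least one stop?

There are 2^4 − 1 = 15 ways to divide the 5 stops into two non-empty groups. For each, the best each vehicle can do is its own shortest tour through its group:
  {Milton} + {Grove, Dale, Sutton, Spruce}: 68 + 50 = 118
  {Grove} + {Milton, Dale, Sutton, Spruce}: 44 + 75 = 119
  {Milton, Grove} + {Dale, Sutton, Spruce}: 82 + 38 = 120
  {Dale} + {Milton, Grove, Sutton, Spruce}: 14 + 83 = 97
  {Milton, Dale} + {Grove, Sutton, Spruce}: 73 + 45 = 118
  {Grove, Dale} + {Milton, Sutton, Spruce}: 49 + 70 = 119
  … (15 splits in total)
Best: vehicle 1 Fenby → Dale → Fenby = 14; vehicle 2 Fenby → Milton → Grove → Sutton → Spruce → Fenby = 83; combined 97.

97 blocks — the smallest possible combined total.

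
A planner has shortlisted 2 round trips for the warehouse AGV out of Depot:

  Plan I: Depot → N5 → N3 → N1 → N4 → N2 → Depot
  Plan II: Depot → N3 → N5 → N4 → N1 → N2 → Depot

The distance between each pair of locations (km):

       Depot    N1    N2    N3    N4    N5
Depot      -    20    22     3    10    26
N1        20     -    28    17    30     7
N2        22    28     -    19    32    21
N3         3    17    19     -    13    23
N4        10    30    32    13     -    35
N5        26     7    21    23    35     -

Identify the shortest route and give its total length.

141 km — Plan II is the shortest.

Plan I: 26 + 23 + 17 + 30 + 32 + 22 = 150
Plan II: 3 + 23 + 35 + 30 + 28 + 22 = 141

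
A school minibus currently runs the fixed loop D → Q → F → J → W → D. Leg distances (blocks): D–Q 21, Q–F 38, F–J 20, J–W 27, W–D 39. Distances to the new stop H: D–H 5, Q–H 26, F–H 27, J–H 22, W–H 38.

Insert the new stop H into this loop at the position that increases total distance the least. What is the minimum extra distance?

Insertion cost between consecutive stops i–j is d(i,H) + d(H,j) − d(i,j):
  between D and Q: 5 + 26 − 21 = 10
  between Q and F: 26 + 27 − 38 = 15
  between F and J: 27 + 22 − 20 = 29
  between J and W: 22 + 38 − 27 = 33
  between W and D: 38 + 5 − 39 = 4
Cheapest insertion is between W and D, adding 4.
New total = 145 + 4 = 149.

+4 blocks — insert H between W and D.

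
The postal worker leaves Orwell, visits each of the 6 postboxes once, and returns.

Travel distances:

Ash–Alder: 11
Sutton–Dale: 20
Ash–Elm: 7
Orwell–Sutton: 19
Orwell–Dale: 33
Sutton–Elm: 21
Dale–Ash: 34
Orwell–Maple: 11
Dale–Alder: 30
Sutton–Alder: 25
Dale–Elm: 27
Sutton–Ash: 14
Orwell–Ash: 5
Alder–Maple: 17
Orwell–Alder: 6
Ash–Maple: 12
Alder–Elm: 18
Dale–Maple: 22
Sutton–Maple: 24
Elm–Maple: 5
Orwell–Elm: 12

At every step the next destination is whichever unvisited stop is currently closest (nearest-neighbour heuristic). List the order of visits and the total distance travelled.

At Orwell the remaining stops are Ash 5, Alder 6, Maple 11, Elm 12, Sutton 19, Dale 33; go to Ash.
At Ash the remaining stops are Elm 7, Alder 11, Maple 12, Sutton 14, Dale 34; go to Elm.
At Elm the remaining stops are Maple 5, Alder 18, Sutton 21, Dale 27; go to Maple.
At Maple the remaining stops are Alder 17, Dale 22, Sutton 24; go to Alder.
At Alder the remaining stops are Sutton 25, Dale 30; go to Sutton.
At Sutton the remaining stops are Dale 20; go to Dale.
Return Dale→Orwell: 33.
Total = 5 + 7 + 5 + 17 + 25 + 20 + 33 = 112.

Nearest-neighbour total = 112; route Orwell → Ash → Elm → Maple → Alder → Sutton → Dale → Orwell.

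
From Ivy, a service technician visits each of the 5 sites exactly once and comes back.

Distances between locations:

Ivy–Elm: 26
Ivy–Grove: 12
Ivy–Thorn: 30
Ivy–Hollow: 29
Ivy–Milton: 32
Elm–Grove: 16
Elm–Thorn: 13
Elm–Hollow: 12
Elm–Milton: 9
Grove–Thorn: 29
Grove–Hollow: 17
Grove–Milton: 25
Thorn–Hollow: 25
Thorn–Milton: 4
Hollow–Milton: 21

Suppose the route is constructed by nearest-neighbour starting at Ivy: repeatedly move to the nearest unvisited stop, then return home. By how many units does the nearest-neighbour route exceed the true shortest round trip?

From Ivy: Grove=12, Elm=26, Hollow=29, Thorn=30, Milton=32 → choose Grove (12).
From Grove: Elm=16, Hollow=17, Milton=25, Thorn=29 → choose Elm (16).
From Elm: Milton=9, Hollow=12, Thorn=13 → choose Milton (9).
From Milton: Thorn=4, Hollow=21 → choose Thorn (4).
From Thorn: Hollow=25 → choose Hollow (25).
NN route Ivy → Grove → Elm → Milton → Thorn → Hollow → Ivy costs 95.
Optimal: Ivy → Grove → Hollow → Elm → Milton → Thorn → Ivy costs 84 (by enumerating all 60 distinct tours).
Excess = 95 − 84 = 11.

The nearest-neighbour route is 11 longer than optimal.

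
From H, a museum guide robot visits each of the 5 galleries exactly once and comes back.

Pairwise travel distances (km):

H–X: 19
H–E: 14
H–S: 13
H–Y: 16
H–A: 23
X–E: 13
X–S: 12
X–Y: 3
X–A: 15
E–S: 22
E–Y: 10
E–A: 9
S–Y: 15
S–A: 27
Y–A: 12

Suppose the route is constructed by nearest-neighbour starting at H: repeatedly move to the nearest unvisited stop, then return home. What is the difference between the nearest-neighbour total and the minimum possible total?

H: S=13, E=14, Y=16, X=19, A=23 ⇒ S
S: X=12, Y=15, E=22, A=27 ⇒ X
X: Y=3, E=13, A=15 ⇒ Y
Y: E=10, A=12 ⇒ E
E: A=9 ⇒ A
NN route H → S → X → Y → E → A → H costs 70.
Optimal: H → E → A → Y → X → S → H costs 63 (by enumerating all 60 distinct tours).
Excess = 70 − 63 = 7.

The nearest-neighbour route is 7 km longer than optimal.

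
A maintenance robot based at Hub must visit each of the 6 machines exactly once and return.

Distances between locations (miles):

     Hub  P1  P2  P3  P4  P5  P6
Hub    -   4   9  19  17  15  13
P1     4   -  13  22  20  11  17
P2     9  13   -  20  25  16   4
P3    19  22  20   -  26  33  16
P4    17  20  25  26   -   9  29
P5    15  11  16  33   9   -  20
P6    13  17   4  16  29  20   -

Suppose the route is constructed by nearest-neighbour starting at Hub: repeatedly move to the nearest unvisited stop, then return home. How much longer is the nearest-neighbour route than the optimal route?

Hub: P1=4, P2=9, P6=13, P5=15, P4=17, P3=19 ⇒ P1
P1: P5=11, P2=13, P6=17, P4=20, P3=22 ⇒ P5
P5: P4=9, P2=16, P6=20, P3=33 ⇒ P4
P4: P2=25, P3=26, P6=29 ⇒ P2
P2: P6=4, P3=20 ⇒ P6
P6: P3=16 ⇒ P3
NN route Hub → P1 → P5 → P4 → P2 → P6 → P3 → Hub costs 88.
Optimal: Hub → P1 → P5 → P4 → P3 → P6 → P2 → Hub costs 79 (by enumerating all 360 distinct tours).
Excess = 88 − 79 = 9.

The nearest-neighbour route is 9 miles longer than optimal.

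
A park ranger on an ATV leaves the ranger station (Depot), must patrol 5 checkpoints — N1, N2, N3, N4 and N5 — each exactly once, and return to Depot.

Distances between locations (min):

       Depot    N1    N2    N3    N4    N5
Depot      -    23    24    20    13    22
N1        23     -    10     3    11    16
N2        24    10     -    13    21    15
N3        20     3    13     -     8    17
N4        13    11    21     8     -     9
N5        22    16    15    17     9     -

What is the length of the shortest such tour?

Shortest round trip = 70 min.

With 5 stops there are 5!/2 = 60 distinct round trips (a route and its reverse cost the same).
Depot-N1-N2-N3-N4-N5-Depot: 23+10+13+8+9+22 = 85
Depot-N1-N2-N3-N5-N4-Depot: 23+10+13+17+9+13 = 85
Depot-N1-N2-N4-N3-N5-Depot: 23+10+21+8+17+22 = 101
Depot-N1-N2-N4-N5-N3-Depot: 23+10+21+9+17+20 = 100
Depot-N1-N2-N5-N3-N4-Depot: 23+10+15+17+8+13 = 86
Depot-N1-N2-N5-N4-N3-Depot: 23+10+15+9+8+20 = 85
Depot-N1-N3-N2-N4-N5-Depot: 23+3+13+21+9+22 = 91
Depot-N1-N3-N2-N5-N4-Depot: 23+3+13+15+9+13 = 76
Depot-N1-N3-N4-N2-N5-Depot: 23+3+8+21+15+22 = 92
Depot-N1-N3-N4-N5-N2-Depot: 23+3+8+9+15+24 = 82
Depot-N1-N3-N5-N2-N4-Depot: 23+3+17+15+21+13 = 92
Depot-N1-N3-N5-N4-N2-Depot: 23+3+17+9+21+24 = 97
Depot-N1-N4-N2-N3-N5-Depot: 23+11+21+13+17+22 = 107
Depot-N1-N4-N2-N5-N3-Depot: 23+11+21+15+17+20 = 107
… (46 more)
Depot-N3-N1-N2-N5-N4-Depot: 20+3+10+15+9+13 = 70  ← best
The minimum is 70.
One optimal route: Depot → N3 → N1 → N2 → N5 → N4 → Depot (or its reverse).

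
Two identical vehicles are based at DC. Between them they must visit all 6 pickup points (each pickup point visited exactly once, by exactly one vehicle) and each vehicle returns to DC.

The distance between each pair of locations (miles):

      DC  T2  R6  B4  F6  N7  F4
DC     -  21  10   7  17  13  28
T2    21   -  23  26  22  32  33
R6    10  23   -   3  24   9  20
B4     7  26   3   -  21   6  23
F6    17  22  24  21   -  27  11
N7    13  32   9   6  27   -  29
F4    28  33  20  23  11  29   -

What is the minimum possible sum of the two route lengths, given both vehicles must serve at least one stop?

Check every non-empty split of the stops between the two vehicles; for each half take its own optimal tour:
  {T2} + {R6, B4, F6, N7, F4}: 42 + 70 = 112
  {R6} + {T2, B4, F6, N7, F4}: 20 + 96 = 116
  {T2, R6} + {B4, F6, N7, F4}: 54 + 70 = 124
  {B4} + {T2, R6, F6, N7, F4}: 14 + 96 = 110
  {T2, B4} + {R6, F6, N7, F4}: 54 + 70 = 124
  {R6, B4} + {T2, F6, N7, F4}: 20 + 96 = 116
  … (31 splits in total)
Best: vehicle 1 DC → B4 → DC = 14; vehicle 2 DC → T2 → F6 → F4 → R6 → N7 → DC = 96; combined 110.

110 miles — the smallest possible combined total.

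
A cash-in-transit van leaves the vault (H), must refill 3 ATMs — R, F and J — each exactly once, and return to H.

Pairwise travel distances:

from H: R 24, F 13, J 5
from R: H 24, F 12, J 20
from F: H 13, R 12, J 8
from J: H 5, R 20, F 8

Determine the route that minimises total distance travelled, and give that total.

H - R - F - J - H: 24+12+8+5 = 49
H - R - J - F - H: 24+20+8+13 = 65
H - F - R - J - H: 13+12+20+5 = 50
The minimum is 49.
One optimal route: H → R → F → J → H (or its reverse).

Minimum total distance: 49.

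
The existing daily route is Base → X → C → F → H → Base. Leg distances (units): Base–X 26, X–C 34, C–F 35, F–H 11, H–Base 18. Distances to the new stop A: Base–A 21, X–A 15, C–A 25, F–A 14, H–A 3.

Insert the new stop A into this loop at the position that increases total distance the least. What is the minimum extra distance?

Insertion cost between consecutive stops i–j is d(i,A) + d(A,j) − d(i,j):
  between Base and X: 21 + 15 − 26 = 10
  between X and C: 15 + 25 − 34 = 6
  between C and F: 25 + 14 − 35 = 4
  between F and H: 14 + 3 − 11 = 6
  between H and Base: 3 + 21 − 18 = 6
Cheapest insertion is between C and F, adding 4.
New total = 124 + 4 = 128.

Minimum extra distance: 4, inserting A between C and F.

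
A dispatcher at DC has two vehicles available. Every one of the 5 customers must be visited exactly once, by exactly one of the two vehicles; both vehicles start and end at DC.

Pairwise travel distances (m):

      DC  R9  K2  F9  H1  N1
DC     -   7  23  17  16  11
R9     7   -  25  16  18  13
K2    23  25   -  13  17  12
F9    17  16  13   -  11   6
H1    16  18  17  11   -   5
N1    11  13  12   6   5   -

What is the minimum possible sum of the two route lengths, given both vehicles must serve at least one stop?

Minimum combined distance: 77 m.

Try each way of splitting the stops between the two vehicles (each non-empty) and, for each split, find the best tour for each vehicle:
  {R9} + {K2, F9, H1, N1}: 14 + 63 = 77
  {K2} + {R9, F9, H1, N1}: 46 + 50 = 96
  {R9, K2} + {F9, H1, N1}: 55 + 44 = 99
  {F9} + {R9, K2, H1, N1}: 34 + 65 = 99
  {R9, F9} + {K2, H1, N1}: 40 + 56 = 96
  {K2, F9} + {R9, H1, N1}: 53 + 41 = 94
  … (15 splits in total)
Best: vehicle 1 DC → R9 → DC = 14; vehicle 2 DC → K2 → F9 → H1 → N1 → DC = 63; combined 77.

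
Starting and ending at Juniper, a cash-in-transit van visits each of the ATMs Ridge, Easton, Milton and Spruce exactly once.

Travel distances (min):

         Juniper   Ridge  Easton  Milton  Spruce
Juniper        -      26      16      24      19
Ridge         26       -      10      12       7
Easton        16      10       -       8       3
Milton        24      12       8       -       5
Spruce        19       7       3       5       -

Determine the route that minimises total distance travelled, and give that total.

Shortest round trip = 62 min.

There are 12 distinct closed tours to check (reversals are equivalent).
Juniper-Ridge-Easton-Milton-Spruce-Juniper: 26+10+8+5+19 = 68
Juniper-Ridge-Easton-Spruce-Milton-Juniper: 26+10+3+5+24 = 68
Juniper-Ridge-Milton-Easton-Spruce-Juniper: 26+12+8+3+19 = 68
Juniper-Ridge-Milton-Spruce-Easton-Juniper: 26+12+5+3+16 = 62
Juniper-Ridge-Spruce-Easton-Milton-Juniper: 26+7+3+8+24 = 68
Juniper-Ridge-Spruce-Milton-Easton-Juniper: 26+7+5+8+16 = 62
Juniper-Easton-Ridge-Milton-Spruce-Juniper: 16+10+12+5+19 = 62
Juniper-Easton-Ridge-Spruce-Milton-Juniper: 16+10+7+5+24 = 62
Juniper-Easton-Milton-Ridge-Spruce-Juniper: 16+8+12+7+19 = 62
Juniper-Easton-Spruce-Ridge-Milton-Juniper: 16+3+7+12+24 = 62
Juniper-Milton-Ridge-Easton-Spruce-Juniper: 24+12+10+3+19 = 68
Juniper-Milton-Easton-Ridge-Spruce-Juniper: 24+8+10+7+19 = 68
The minimum is 62.
One optimal route: Juniper → Ridge → Milton → Spruce → Easton → Juniper (or its reverse).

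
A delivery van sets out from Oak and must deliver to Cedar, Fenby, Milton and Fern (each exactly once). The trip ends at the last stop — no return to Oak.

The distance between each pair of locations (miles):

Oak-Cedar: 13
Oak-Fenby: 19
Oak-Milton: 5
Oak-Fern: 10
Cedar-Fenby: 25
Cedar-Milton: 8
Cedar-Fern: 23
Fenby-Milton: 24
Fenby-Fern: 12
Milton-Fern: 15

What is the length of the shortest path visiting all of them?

Shortest open route: 48 miles.

There are 4! = 24 possible orderings.
Oak → Cedar → Fenby → Milton → Fern: 13+25+24+15 = 77
Oak → Cedar → Fenby → Fern → Milton: 13+25+12+15 = 65
Oak → Cedar → Milton → Fenby → Fern: 13+8+24+12 = 57
Oak → Cedar → Milton → Fern → Fenby: 13+8+15+12 = 48
Oak → Cedar → Fern → Fenby → Milton: 13+23+12+24 = 72
Oak → Cedar → Fern → Milton → Fenby: 13+23+15+24 = 75
Oak → Fenby → Cedar → Milton → Fern: 19+25+8+15 = 67
Oak → Fenby → Cedar → Fern → Milton: 19+25+23+15 = 82
Oak → Fenby → Milton → Cedar → Fern: 19+24+8+23 = 74
Oak → Fenby → Milton → Fern → Cedar: 19+24+15+23 = 81
Oak → Fenby → Fern → Cedar → Milton: 19+12+23+8 = 62
Oak → Fenby → Fern → Milton → Cedar: 19+12+15+8 = 54
Oak → Milton → Cedar → Fenby → Fern: 5+8+25+12 = 50
Oak → Milton → Cedar → Fern → Fenby: 5+8+23+12 = 48
… (10 more)
The minimum is 48.
One shortest path: Oak → Cedar → Milton → Fern → Fenby.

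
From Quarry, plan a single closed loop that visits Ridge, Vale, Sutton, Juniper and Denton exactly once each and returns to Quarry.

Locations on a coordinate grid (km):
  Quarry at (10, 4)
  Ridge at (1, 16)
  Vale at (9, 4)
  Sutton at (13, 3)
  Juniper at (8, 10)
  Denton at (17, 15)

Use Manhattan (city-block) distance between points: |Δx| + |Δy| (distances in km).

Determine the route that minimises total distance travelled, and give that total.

58 km — the shortest possible round trip.

There are 60 distinct closed tours to check (reversals are equivalent).
Quarry-Ridge-Vale-Sutton-Juniper-Denton-Quarry: 21+20+5+12+14+18 = 90
Quarry-Ridge-Vale-Sutton-Denton-Juniper-Quarry: 21+20+5+16+14+8 = 84
Quarry-Ridge-Vale-Juniper-Sutton-Denton-Quarry: 21+20+7+12+16+18 = 94
Quarry-Ridge-Vale-Juniper-Denton-Sutton-Quarry: 21+20+7+14+16+4 = 82
Quarry-Ridge-Vale-Denton-Sutton-Juniper-Quarry: 21+20+19+16+12+8 = 96
Quarry-Ridge-Vale-Denton-Juniper-Sutton-Quarry: 21+20+19+14+12+4 = 90
Quarry-Ridge-Sutton-Vale-Juniper-Denton-Quarry: 21+25+5+7+14+18 = 90
Quarry-Ridge-Sutton-Vale-Denton-Juniper-Quarry: 21+25+5+19+14+8 = 92
Quarry-Ridge-Sutton-Juniper-Vale-Denton-Quarry: 21+25+12+7+19+18 = 102
Quarry-Ridge-Sutton-Juniper-Denton-Vale-Quarry: 21+25+12+14+19+1 = 92
Quarry-Ridge-Sutton-Denton-Vale-Juniper-Quarry: 21+25+16+19+7+8 = 96
Quarry-Ridge-Sutton-Denton-Juniper-Vale-Quarry: 21+25+16+14+7+1 = 84
Quarry-Ridge-Juniper-Vale-Sutton-Denton-Quarry: 21+13+7+5+16+18 = 80
Quarry-Ridge-Juniper-Vale-Denton-Sutton-Quarry: 21+13+7+19+16+4 = 80
… (46 more)
Quarry-Vale-Juniper-Ridge-Denton-Sutton-Quarry: 1+7+13+17+16+4 = 58  ← best
The minimum is 58.
One optimal route: Quarry → Vale → Juniper → Ridge → Denton → Sutton → Quarry (or its reverse).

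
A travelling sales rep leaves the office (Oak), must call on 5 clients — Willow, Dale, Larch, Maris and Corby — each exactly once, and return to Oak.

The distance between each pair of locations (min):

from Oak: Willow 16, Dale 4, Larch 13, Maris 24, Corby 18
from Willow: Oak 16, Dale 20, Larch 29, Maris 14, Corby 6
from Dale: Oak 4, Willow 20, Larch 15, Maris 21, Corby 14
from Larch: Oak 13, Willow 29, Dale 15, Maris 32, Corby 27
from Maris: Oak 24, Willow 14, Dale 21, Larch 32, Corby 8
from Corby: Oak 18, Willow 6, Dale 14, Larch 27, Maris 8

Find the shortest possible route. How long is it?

79 min — the shortest possible round trip.

Oak → Willow → Dale → Larch → Maris → Corby → Oak: 16+20+15+32+8+18 = 109
Oak → Willow → Dale → Larch → Corby → Maris → Oak: 16+20+15+27+8+24 = 110
Oak → Willow → Dale → Maris → Larch → Corby → Oak: 16+20+21+32+27+18 = 134
Oak → Willow → Dale → Maris → Corby → Larch → Oak: 16+20+21+8+27+13 = 105
Oak → Willow → Dale → Corby → Larch → Maris → Oak: 16+20+14+27+32+24 = 133
Oak → Willow → Dale → Corby → Maris → Larch → Oak: 16+20+14+8+32+13 = 103
Oak → Willow → Larch → Dale → Maris → Corby → Oak: 16+29+15+21+8+18 = 107
Oak → Willow → Larch → Dale → Corby → Maris → Oak: 16+29+15+14+8+24 = 106
Oak → Willow → Larch → Maris → Dale → Corby → Oak: 16+29+32+21+14+18 = 130
Oak → Willow → Larch → Maris → Corby → Dale → Oak: 16+29+32+8+14+4 = 103
Oak → Willow → Larch → Corby → Dale → Maris → Oak: 16+29+27+14+21+24 = 131
Oak → Willow → Larch → Corby → Maris → Dale → Oak: 16+29+27+8+21+4 = 105
Oak → Willow → Maris → Dale → Larch → Corby → Oak: 16+14+21+15+27+18 = 111
Oak → Willow → Maris → Dale → Corby → Larch → Oak: 16+14+21+14+27+13 = 105
… (46 more)
Oak → Willow → Corby → Maris → Dale → Larch → Oak: 16+6+8+21+15+13 = 79  ← best
The minimum is 79.
One optimal route: Oak → Willow → Corby → Maris → Dale → Larch → Oak (or its reverse).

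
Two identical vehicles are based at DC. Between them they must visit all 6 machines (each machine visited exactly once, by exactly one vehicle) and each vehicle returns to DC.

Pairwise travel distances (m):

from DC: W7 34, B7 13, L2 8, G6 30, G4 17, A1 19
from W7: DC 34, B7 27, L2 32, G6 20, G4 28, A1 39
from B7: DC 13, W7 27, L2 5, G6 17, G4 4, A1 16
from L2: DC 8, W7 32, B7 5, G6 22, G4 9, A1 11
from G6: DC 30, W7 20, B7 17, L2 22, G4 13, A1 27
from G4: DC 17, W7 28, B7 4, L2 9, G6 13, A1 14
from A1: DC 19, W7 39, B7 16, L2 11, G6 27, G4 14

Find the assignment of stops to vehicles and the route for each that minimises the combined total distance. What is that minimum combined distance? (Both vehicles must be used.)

122 m — the smallest possible combined total.

Try each way of splitting the stops between the two vehicles (each non-empty) and, for each split, find the best tour for each vehicle:
  {W7} + {B7, L2, G6, G4, A1}: 68 + 76 = 144
  {B7} + {W7, L2, G6, G4, A1}: 26 + 100 = 126
  {W7, B7} + {L2, G6, G4, A1}: 74 + 76 = 150
  {L2} + {W7, B7, G6, G4, A1}: 16 + 106 = 122
  {W7, L2} + {B7, G6, G4, A1}: 74 + 76 = 150
  {B7, L2} + {W7, G6, G4, A1}: 26 + 100 = 126
  … (31 splits in total)
Best: vehicle 1 DC → L2 → DC = 16; vehicle 2 DC → W7 → G6 → G4 → B7 → A1 → DC = 106; combined 122.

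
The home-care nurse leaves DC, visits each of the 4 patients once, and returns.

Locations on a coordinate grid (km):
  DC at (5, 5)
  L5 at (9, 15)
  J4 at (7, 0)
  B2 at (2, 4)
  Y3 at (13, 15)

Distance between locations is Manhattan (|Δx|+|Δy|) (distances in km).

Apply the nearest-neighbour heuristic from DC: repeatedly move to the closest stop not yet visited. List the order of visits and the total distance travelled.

From DC: distances to unvisited — B2=4, J4=7, L5=14, Y3=18. Nearest is B2 (4).
From B2: distances to unvisited — J4=9, L5=18, Y3=22. Nearest is J4 (9).
From J4: distances to unvisited — L5=17, Y3=21. Nearest is L5 (17).
From L5: distances to unvisited — Y3=4. Nearest is Y3 (4).
Return Y3→DC: 18.
Total = 4 + 9 + 17 + 4 + 18 = 52.

52 km along DC → B2 → J4 → L5 → Y3 → DC.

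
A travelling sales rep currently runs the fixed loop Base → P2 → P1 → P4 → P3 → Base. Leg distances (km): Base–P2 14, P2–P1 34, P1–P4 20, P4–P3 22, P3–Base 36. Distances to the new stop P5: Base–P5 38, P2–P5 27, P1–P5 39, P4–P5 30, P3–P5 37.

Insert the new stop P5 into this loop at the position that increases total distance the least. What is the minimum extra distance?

Adding 32 km by placing P5 on the P2–P1 leg.

Insertion cost between consecutive stops i–j is d(i,P5) + d(P5,j) − d(i,j):
  between Base and P2: 38 + 27 − 14 = 51
  between P2 and P1: 27 + 39 − 34 = 32
  between P1 and P4: 39 + 30 − 20 = 49
  between P4 and P3: 30 + 37 − 22 = 45
  between P3 and Base: 37 + 38 − 36 = 39
Cheapest insertion is between P2 and P1, adding 32.
New total = 126 + 32 = 158.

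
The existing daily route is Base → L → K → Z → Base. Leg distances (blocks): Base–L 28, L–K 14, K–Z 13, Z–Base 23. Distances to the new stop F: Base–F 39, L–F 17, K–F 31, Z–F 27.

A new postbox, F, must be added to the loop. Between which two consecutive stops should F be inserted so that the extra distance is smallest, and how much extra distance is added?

Insertion cost between consecutive stops i–j is d(i,F) + d(F,j) − d(i,j):
  between Base and L: 39 + 17 − 28 = 28
  between L and K: 17 + 31 − 14 = 34
  between K and Z: 31 + 27 − 13 = 45
  between Z and Base: 27 + 39 − 23 = 43
Cheapest insertion is between Base and L, adding 28.
New total = 78 + 28 = 106.

Adding 28 blocks by placing F on the Base–L leg.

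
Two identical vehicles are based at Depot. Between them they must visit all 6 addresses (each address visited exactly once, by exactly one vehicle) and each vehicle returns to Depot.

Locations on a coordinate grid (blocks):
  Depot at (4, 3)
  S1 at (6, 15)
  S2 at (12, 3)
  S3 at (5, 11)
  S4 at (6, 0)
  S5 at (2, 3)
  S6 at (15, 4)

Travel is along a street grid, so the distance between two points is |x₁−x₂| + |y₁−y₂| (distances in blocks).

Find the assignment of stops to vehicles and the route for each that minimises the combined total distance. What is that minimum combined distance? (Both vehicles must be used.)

Minimum combined distance: 56 blocks.

Check every non-empty split of the stops between the two vehicles; for each half take its own optimal tour:
  {S1} + {S2, S3, S4, S5, S6}: 28 + 48 = 76
  {S2} + {S1, S3, S4, S5, S6}: 16 + 56 = 72
  {S1, S2} + {S3, S4, S5, S6}: 40 + 48 = 88
  {S3} + {S1, S2, S4, S5, S6}: 18 + 56 = 74
  {S1, S3} + {S2, S4, S5, S6}: 28 + 34 = 62
  {S2, S3} + {S1, S4, S5, S6}: 32 + 56 = 88
  … (31 splits in total)
  {S5} + {S1, S2, S3, S4, S6}: 4 + 52 = 56  ← best
Best: vehicle 1 Depot → S5 → Depot = 4; vehicle 2 Depot → S3 → S1 → S6 → S2 → S4 → Depot = 52; combined 56.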